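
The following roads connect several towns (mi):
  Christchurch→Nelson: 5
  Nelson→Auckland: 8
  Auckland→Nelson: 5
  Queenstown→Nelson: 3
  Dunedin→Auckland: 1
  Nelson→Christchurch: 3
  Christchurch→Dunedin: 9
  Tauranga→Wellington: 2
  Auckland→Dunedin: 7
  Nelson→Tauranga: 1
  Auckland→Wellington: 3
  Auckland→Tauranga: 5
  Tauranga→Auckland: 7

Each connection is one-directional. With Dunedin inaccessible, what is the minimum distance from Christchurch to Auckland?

13

Paths from Christchurch to Auckland avoiding Dunedin:
Christchurch - Nelson - Auckland: 5 + 8 = 13
Christchurch - Nelson - Tauranga - Auckland: 5 + 1 + 7 = 13
The minimum is 13 mi.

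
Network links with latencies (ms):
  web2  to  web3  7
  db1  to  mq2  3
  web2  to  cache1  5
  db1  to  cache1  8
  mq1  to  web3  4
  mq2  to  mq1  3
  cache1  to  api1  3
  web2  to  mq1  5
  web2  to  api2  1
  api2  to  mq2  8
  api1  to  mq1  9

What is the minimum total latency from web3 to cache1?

12

A few of the web3→cache1 routes:
web3-mq1-web2-cache1: 4 + 5 + 5 = 14
web3-mq1-api1-cache1: 4 + 9 + 3 = 16
web3-mq1-mq2-db1-cache1: 4 + 3 + 3 + 8 = 18
web3-web2-cache1: 7 + 5 = 12
Shortest: 12 ms.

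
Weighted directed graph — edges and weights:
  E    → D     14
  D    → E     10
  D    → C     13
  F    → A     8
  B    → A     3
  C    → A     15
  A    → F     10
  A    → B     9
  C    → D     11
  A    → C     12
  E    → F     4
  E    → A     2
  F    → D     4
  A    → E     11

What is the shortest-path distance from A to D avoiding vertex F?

Paths from A to D avoiding F:
A→E→D: 11 + 14 = 25
A→C→D: 12 + 11 = 23
Best route has total 23.

23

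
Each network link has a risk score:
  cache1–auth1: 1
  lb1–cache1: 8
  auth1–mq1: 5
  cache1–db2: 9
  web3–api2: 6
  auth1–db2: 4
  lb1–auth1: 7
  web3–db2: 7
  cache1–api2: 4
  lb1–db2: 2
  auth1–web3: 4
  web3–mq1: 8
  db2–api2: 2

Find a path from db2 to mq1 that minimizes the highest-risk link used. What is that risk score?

Checking several routes:
db2 -> web3 -> auth1 -> mq1: max(7, 4, 5) = 7
db2 -> api2 -> cache1 -> auth1 -> mq1: max(2, 4, 1, 5) = 5
db2 -> lb1 -> auth1 -> mq1: max(2, 7, 5) = 7
db2 -> api2 -> web3 -> auth1 -> mq1: max(2, 6, 4, 5) = 6
db2 -> auth1 -> mq1: max(4, 5) = 5
Best route has worst link 5.

5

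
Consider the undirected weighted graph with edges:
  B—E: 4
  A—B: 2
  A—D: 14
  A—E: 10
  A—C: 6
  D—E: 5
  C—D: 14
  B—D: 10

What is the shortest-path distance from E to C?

12

Some routes from E to C:
E - A - C: 10 + 6 = 16
E - D - C: 5 + 14 = 19
E - B - A - C: 4 + 2 + 6 = 12
Shortest: 12.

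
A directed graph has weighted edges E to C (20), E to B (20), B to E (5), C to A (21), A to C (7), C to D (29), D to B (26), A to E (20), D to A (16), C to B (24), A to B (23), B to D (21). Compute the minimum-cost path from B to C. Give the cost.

25

Candidate routes:
B - E - C: 5 + 20 = 25
B - D - A - C: 21 + 16 + 7 = 44
B - D - A - E - C: 21 + 16 + 20 + 20 = 77
Best route has total 25.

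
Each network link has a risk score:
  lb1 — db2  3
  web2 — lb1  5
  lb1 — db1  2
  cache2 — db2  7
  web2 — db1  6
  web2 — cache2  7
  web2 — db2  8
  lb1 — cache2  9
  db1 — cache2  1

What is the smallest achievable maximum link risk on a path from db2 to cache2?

3

A few of the db2→cache2 routes:
db2 - lb1 - db1 - web2 - cache2: max(3, 2, 6, 7) = 7
db2 - lb1 - db1 - cache2: max(3, 2, 1) = 3
db2 - lb1 - web2 - db1 - cache2: max(3, 5, 6, 1) = 6
Best route has worst link 3.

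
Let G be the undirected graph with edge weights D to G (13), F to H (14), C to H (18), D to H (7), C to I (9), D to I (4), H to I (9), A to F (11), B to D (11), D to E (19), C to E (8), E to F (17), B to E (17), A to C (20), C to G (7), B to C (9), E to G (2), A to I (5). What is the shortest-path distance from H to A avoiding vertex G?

14

Comparing a few candidate routes:
H → F → A: 14 + 11 = 25
H → I → A: 9 + 5 = 14
H → C → I → A: 18 + 9 + 5 = 32
H → D → I → A: 7 + 4 + 5 = 16
The minimum is 14.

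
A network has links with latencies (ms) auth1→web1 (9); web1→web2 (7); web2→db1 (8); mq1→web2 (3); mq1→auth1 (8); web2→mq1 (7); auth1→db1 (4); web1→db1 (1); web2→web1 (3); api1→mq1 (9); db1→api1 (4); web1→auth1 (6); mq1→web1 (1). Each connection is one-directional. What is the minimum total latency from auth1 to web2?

Routes from auth1 to web2:
auth1-db1-api1-mq1-web2: 4 + 4 + 9 + 3 = 20
auth1-web1-web2: 9 + 7 = 16
auth1-db1-api1-mq1-web1-web2: 4 + 4 + 9 + 1 + 7 = 25
auth1-web1-db1-api1-mq1-web2: 9 + 1 + 4 + 9 + 3 = 26
Shortest: 16 ms.

16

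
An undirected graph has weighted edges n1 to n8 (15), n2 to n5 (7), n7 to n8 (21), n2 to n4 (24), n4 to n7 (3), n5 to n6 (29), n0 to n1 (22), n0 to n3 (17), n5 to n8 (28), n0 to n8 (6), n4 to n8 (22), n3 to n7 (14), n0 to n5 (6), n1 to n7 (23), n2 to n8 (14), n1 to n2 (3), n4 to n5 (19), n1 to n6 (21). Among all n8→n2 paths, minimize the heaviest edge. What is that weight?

Comparing a few candidate routes:
n8→n7→n3→n0→n5→n2: max(21, 14, 17, 6, 7) = 21
n8→n1→n2: max(15, 3) = 15
n8→n2: max(14) = 14
n8→n0→n3→n7→n4→n5→n2: max(6, 17, 14, 3, 19, 7) = 19
n8→n0→n5→n2: max(6, 6, 7) = 7
Smallest bottleneck: 7.

7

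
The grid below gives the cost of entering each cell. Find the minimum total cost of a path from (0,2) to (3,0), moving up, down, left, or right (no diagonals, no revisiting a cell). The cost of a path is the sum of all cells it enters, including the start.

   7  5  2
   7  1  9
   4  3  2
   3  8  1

18

Best path: r0c2→r0c1→r1c1→r2c1→r2c0→r3c0
Cost: 2 + 5 + 1 + 3 + 4 + 3 = 18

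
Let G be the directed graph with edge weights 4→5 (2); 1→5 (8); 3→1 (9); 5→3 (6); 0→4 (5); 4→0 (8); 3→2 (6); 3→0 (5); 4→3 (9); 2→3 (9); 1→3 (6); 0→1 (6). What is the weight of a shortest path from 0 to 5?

Candidate routes:
0 → 4 → 5: 5 + 2 = 7
0 → 1 → 5: 6 + 8 = 14
0 → 4 → 3 → 1 → 5: 5 + 9 + 9 + 8 = 31
Shortest: 7.

7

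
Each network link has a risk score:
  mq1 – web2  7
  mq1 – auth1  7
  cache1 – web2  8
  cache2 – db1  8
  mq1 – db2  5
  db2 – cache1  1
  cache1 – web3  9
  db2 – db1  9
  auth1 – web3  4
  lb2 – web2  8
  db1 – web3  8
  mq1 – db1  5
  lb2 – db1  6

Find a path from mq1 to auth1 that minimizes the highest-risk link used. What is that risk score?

7

A few of the mq1→auth1 routes:
mq1 -> db2 -> cache1 -> web2 -> lb2 -> db1 -> web3 -> auth1: max(5, 1, 8, 8, 6, 8, 4) = 8
mq1 -> auth1: max(7) = 7
mq1 -> db1 -> web3 -> auth1: max(5, 8, 4) = 8
Best route has worst link 7.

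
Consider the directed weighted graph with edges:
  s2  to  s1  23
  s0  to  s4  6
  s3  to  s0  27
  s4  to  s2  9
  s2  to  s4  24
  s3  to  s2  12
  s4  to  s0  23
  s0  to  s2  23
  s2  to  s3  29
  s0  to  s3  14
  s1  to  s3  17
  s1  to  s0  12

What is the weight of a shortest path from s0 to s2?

Candidate routes:
s0→s4→s2: 6 + 9 = 15
s0→s3→s2: 14 + 12 = 26
s0→s2: 23
Shortest: 15.

15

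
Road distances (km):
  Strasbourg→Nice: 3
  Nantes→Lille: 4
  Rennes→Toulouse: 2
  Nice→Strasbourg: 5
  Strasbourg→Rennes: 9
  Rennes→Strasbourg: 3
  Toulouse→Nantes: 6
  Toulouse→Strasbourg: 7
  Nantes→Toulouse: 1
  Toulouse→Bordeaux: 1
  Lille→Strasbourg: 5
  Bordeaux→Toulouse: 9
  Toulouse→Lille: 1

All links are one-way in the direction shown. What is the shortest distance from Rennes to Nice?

6

Candidate routes:
Rennes-Toulouse-Lille-Strasbourg-Nice: 2 + 1 + 5 + 3 = 11
Rennes-Toulouse-Nantes-Lille-Strasbourg-Nice: 2 + 6 + 4 + 5 + 3 = 20
Rennes-Toulouse-Strasbourg-Nice: 2 + 7 + 3 = 12
Rennes-Strasbourg-Nice: 3 + 3 = 6
Best route has total 6 km.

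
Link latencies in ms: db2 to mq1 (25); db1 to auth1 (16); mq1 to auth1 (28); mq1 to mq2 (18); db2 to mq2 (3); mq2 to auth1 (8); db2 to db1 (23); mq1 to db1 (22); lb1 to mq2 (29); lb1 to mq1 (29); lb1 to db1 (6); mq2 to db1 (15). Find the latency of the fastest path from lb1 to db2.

Checking several routes:
lb1 - db1 - mq2 - db2: 6 + 15 + 3 = 24
lb1 - db1 - auth1 - mq2 - db2: 6 + 16 + 8 + 3 = 33
lb1 - db1 - mq1 - mq2 - db2: 6 + 22 + 18 + 3 = 49
lb1 - mq1 - mq2 - db2: 29 + 18 + 3 = 50
lb1 - mq2 - db2: 29 + 3 = 32
lb1 - db1 - db2: 6 + 23 = 29
Shortest: 24 ms.

24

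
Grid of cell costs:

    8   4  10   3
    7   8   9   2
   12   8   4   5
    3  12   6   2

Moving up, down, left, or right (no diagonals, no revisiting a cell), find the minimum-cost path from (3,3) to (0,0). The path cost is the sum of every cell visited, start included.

34

Best path: r3c3 -> r2c3 -> r1c3 -> r0c3 -> r0c2 -> r0c1 -> r0c0
Cost: 2 + 5 + 2 + 3 + 10 + 4 + 8 = 34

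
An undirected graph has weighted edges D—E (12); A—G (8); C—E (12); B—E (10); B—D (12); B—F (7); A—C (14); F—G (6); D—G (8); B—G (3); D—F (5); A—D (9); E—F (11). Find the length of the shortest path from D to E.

12

Checking several routes:
D-F-E: 5 + 11 = 16
D-E: 12
D-G-B-E: 8 + 3 + 10 = 21
Best route has total 12.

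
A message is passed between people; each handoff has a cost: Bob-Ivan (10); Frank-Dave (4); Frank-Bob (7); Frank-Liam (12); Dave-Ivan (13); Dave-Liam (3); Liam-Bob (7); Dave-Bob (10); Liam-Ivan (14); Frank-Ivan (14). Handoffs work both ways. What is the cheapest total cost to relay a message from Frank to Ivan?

A few of the Frank→Ivan routes:
Frank-Ivan: 14
Frank-Bob-Ivan: 7 + 10 = 17
Frank-Dave-Ivan: 4 + 13 = 17
The minimum is 14.

14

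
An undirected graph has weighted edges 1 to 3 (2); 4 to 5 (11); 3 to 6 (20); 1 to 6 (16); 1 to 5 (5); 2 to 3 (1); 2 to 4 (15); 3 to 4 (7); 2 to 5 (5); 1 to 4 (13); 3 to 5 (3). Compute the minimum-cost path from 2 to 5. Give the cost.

Some routes from 2 to 5:
2 -> 3 -> 1 -> 5: 1 + 2 + 5 = 8
2 -> 3 -> 5: 1 + 3 = 4
2 -> 5: 5
Shortest: 4.

4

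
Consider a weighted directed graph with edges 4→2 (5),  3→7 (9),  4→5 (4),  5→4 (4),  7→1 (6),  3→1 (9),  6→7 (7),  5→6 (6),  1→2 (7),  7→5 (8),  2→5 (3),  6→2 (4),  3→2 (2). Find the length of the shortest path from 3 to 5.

5

Routes from 3 to 5:
3 - 7 - 1 - 2 - 5: 9 + 6 + 7 + 3 = 25
3 - 7 - 5: 9 + 8 = 17
3 - 1 - 2 - 5: 9 + 7 + 3 = 19
3 - 2 - 5: 2 + 3 = 5
Shortest: 5.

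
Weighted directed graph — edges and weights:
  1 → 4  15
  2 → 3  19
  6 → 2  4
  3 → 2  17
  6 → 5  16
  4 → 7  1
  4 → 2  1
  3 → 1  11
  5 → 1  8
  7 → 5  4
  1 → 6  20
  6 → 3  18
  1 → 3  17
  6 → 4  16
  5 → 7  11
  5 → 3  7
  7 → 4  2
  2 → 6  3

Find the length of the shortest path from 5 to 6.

Some routes from 5 to 6:
5→3→2→6: 7 + 17 + 3 = 27
5→3→1→6: 7 + 11 + 20 = 38
5→7→4→2→6: 11 + 2 + 1 + 3 = 17
5→1→4→2→6: 8 + 15 + 1 + 3 = 27
5→3→1→4→2→6: 7 + 11 + 15 + 1 + 3 = 37
5→1→6: 8 + 20 = 28
The minimum is 17.

17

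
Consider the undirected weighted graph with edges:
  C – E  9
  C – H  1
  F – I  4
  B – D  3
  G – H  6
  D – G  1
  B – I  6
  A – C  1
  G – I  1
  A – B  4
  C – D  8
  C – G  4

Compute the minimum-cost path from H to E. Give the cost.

10

Checking several routes:
H -> G -> C -> E: 6 + 4 + 9 = 19
H -> C -> E: 1 + 9 = 10
H -> G -> D -> B -> A -> C -> E: 6 + 1 + 3 + 4 + 1 + 9 = 24
Best route has total 10.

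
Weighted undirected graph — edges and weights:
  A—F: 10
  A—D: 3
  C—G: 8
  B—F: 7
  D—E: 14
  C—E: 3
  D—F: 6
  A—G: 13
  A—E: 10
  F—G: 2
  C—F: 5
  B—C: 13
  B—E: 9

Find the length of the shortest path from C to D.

Some routes from C to D:
C → F → A → D: 5 + 10 + 3 = 18
C → G → F → D: 8 + 2 + 6 = 16
C → F → D: 5 + 6 = 11
C → E → A → D: 3 + 10 + 3 = 16
C → E → D: 3 + 14 = 17
The minimum is 11.

11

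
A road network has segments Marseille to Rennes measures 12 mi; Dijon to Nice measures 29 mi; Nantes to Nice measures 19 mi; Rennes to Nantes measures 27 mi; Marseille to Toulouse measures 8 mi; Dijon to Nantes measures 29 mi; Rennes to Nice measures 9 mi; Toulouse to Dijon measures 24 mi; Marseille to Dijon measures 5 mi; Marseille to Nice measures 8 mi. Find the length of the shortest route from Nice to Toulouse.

Comparing a few candidate routes:
Nice → Rennes → Marseille → Toulouse: 9 + 12 + 8 = 29
Nice → Marseille → Dijon → Toulouse: 8 + 5 + 24 = 37
Nice → Rennes → Marseille → Dijon → Toulouse: 9 + 12 + 5 + 24 = 50
Nice → Marseille → Toulouse: 8 + 8 = 16
Nice → Dijon → Marseille → Toulouse: 29 + 5 + 8 = 42
The minimum is 16 mi.

16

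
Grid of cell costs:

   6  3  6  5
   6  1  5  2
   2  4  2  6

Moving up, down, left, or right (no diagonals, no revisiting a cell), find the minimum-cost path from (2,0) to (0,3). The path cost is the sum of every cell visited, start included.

19

Take (2,0) (2,1) (1,1) (1,2) (1,3) (0,3) for a total of 2 + 4 + 1 + 5 + 2 + 5 = 19.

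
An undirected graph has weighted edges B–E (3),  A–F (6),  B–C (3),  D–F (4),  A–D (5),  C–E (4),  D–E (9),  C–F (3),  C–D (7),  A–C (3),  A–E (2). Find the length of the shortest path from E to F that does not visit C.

8

Candidate routes:
E → A → D → F: 2 + 5 + 4 = 11
E → D → F: 9 + 4 = 13
E → D → A → F: 9 + 5 + 6 = 20
E → A → F: 2 + 6 = 8
Shortest: 8.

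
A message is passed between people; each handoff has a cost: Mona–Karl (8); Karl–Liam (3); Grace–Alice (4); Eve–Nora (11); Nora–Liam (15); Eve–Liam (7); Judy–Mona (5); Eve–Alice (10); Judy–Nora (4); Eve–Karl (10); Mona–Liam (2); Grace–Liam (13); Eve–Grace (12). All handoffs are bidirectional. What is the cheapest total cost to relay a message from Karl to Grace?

Checking several routes:
Karl→Liam→Eve→Grace: 3 + 7 + 12 = 22
Karl→Eve→Grace: 10 + 12 = 22
Karl→Mona→Liam→Grace: 8 + 2 + 13 = 23
Karl→Liam→Grace: 3 + 13 = 16
Shortest: 16.

16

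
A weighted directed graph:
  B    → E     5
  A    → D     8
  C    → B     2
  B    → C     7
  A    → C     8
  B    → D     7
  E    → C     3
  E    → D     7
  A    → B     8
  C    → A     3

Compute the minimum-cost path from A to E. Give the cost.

Candidate routes:
A→B→E: 8 + 5 = 13
A→C→B→E: 8 + 2 + 5 = 15
The minimum is 13.

13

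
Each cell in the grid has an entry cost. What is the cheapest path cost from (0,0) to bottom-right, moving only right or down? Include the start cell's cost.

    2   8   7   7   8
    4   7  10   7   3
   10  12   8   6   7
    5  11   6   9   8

48

Best path: r0c0 r1c0 r1c1 r1c2 r1c3 r1c4 r2c4 r3c4
Cost: 2 + 4 + 7 + 10 + 7 + 3 + 7 + 8 = 48
For comparison, the top-then-right route costs 50.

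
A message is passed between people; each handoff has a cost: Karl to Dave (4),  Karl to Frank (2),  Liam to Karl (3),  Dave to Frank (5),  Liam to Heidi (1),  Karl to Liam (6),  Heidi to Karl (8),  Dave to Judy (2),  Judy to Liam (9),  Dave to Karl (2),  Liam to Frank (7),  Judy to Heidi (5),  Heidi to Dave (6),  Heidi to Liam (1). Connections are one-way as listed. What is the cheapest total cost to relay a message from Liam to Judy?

9

Routes from Liam to Judy:
Liam -> Heidi -> Dave -> Judy: 1 + 6 + 2 = 9
Liam -> Karl -> Dave -> Judy: 3 + 4 + 2 = 9
Liam -> Heidi -> Karl -> Dave -> Judy: 1 + 8 + 4 + 2 = 15
The minimum is 9.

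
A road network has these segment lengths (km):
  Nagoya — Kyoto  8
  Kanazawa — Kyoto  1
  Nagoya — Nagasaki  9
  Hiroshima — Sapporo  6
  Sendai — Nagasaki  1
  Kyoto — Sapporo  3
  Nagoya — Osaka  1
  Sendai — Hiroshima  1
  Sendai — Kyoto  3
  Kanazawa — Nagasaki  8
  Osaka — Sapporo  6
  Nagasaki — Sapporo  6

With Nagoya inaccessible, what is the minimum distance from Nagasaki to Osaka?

Checking several routes:
Nagasaki → Sendai → Hiroshima → Sapporo → Osaka: 1 + 1 + 6 + 6 = 14
Nagasaki → Sapporo → Osaka: 6 + 6 = 12
Nagasaki → Sendai → Kyoto → Sapporo → Osaka: 1 + 3 + 3 + 6 = 13
Best route has total 12 km.

12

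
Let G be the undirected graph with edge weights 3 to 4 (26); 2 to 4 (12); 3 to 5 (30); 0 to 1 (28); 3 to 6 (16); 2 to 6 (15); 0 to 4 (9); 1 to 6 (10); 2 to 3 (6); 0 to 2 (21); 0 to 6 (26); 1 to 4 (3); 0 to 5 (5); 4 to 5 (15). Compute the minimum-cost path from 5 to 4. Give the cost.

A few of the 5→4 routes:
5 → 0 → 1 → 4: 5 + 28 + 3 = 36
5 → 0 → 2 → 4: 5 + 21 + 12 = 38
5 → 4: 15
5 → 0 → 4: 5 + 9 = 14
The minimum is 14.

14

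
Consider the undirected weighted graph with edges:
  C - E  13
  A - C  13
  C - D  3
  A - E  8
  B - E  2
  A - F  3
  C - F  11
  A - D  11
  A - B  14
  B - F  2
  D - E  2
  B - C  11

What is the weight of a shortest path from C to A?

12

Comparing a few candidate routes:
C -> D -> A: 3 + 11 = 14
C -> A: 13
C -> D -> E -> B -> F -> A: 3 + 2 + 2 + 2 + 3 = 12
C -> D -> E -> A: 3 + 2 + 8 = 13
Best route has total 12.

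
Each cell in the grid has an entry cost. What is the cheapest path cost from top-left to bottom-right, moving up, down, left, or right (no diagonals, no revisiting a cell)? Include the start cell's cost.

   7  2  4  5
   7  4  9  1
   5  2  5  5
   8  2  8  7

Best path: [0,0] [0,1] [0,2] [0,3] [1,3] [2,3] [3,3]
Cost: 7 + 2 + 4 + 5 + 1 + 5 + 7 = 31

31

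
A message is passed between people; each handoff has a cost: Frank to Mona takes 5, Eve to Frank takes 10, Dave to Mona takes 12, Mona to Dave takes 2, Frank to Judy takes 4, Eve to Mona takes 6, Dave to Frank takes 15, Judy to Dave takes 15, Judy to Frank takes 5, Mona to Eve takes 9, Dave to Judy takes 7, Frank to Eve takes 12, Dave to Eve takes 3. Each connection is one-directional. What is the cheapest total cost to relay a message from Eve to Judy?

Routes from Eve to Judy:
Eve→Mona→Dave→Judy: 6 + 2 + 7 = 15
Eve→Frank→Mona→Dave→Judy: 10 + 5 + 2 + 7 = 24
Eve→Frank→Judy: 10 + 4 = 14
Eve→Mona→Dave→Frank→Judy: 6 + 2 + 15 + 4 = 27
Best route has total 14.

14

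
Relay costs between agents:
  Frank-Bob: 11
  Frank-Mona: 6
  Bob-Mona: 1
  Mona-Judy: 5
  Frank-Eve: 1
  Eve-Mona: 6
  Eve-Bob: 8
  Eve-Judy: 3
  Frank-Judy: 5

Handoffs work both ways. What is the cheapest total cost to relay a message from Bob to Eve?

7

A few of the Bob→Eve routes:
Bob→Mona→Eve: 1 + 6 = 7
Bob→Eve: 8
Bob→Mona→Judy→Eve: 1 + 5 + 3 = 9
Bob→Mona→Frank→Eve: 1 + 6 + 1 = 8
Shortest: 7.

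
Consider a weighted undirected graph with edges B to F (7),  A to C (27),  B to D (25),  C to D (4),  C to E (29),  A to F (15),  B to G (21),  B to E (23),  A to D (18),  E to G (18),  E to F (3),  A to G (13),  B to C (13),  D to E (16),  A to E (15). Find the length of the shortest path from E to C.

Comparing a few candidate routes:
E→D→C: 16 + 4 = 20
E→C: 29
E→A→D→C: 15 + 18 + 4 = 37
E→F→B→C: 3 + 7 + 13 = 23
E→B→C: 23 + 13 = 36
The minimum is 20.

20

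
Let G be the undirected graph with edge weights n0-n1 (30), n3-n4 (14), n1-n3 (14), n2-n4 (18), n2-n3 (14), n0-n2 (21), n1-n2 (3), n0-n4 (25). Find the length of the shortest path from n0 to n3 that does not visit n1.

35

Routes from n0 to n3 avoiding n1:
n0 - n2 - n3: 21 + 14 = 35
n0 - n4 - n3: 25 + 14 = 39
n0 - n4 - n2 - n3: 25 + 18 + 14 = 57
n0 - n2 - n4 - n3: 21 + 18 + 14 = 53
Shortest: 35.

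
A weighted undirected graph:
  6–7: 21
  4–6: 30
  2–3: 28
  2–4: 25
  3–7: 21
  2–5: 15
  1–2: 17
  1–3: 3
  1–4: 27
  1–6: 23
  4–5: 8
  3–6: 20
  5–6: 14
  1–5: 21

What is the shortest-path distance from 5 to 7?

Checking several routes:
5→2→1→3→7: 15 + 17 + 3 + 21 = 56
5→1→3→7: 21 + 3 + 21 = 45
5→6→3→7: 14 + 20 + 21 = 55
5→6→7: 14 + 21 = 35
Best route has total 35.

35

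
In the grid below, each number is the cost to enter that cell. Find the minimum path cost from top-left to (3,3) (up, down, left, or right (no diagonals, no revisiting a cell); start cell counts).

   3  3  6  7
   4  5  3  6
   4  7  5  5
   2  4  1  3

Best path: [0,0]→[1,0]→[2,0]→[3,0]→[3,1]→[3,2]→[3,3]
Cost: 3 + 4 + 4 + 2 + 4 + 1 + 3 = 21

21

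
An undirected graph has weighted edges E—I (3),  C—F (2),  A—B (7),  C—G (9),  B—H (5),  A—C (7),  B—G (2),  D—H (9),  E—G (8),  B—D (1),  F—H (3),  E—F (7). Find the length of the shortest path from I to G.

Comparing a few candidate routes:
I-E-F-C-A-B-G: 3 + 7 + 2 + 7 + 7 + 2 = 28
I-E-G: 3 + 8 = 11
I-E-F-H-B-G: 3 + 7 + 3 + 5 + 2 = 20
I-E-F-H-B-A-C-G: 3 + 7 + 3 + 5 + 7 + 7 + 9 = 41
I-E-F-H-D-B-G: 3 + 7 + 3 + 9 + 1 + 2 = 25
I-E-F-C-G: 3 + 7 + 2 + 9 = 21
The minimum is 11.

11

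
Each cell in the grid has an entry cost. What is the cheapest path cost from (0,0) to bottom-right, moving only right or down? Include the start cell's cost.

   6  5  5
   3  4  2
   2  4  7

22

One optimal route is (0,0) (1,0) (1,1) (1,2) (2,2).
Its cost is 6 + 3 + 4 + 2 + 7 = 22.
For comparison, the top-then-right route costs 25.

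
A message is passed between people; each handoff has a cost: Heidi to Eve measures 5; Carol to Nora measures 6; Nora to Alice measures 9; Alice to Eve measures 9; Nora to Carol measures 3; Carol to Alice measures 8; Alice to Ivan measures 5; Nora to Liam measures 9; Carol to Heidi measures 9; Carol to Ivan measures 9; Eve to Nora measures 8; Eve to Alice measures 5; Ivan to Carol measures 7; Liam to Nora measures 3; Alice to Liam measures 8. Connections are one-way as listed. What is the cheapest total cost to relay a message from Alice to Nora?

11

Routes from Alice to Nora:
Alice-Liam-Nora: 8 + 3 = 11
Alice-Ivan-Carol-Heidi-Eve-Nora: 5 + 7 + 9 + 5 + 8 = 34
Alice-Eve-Nora: 9 + 8 = 17
Alice-Ivan-Carol-Nora: 5 + 7 + 6 = 18
The minimum is 11.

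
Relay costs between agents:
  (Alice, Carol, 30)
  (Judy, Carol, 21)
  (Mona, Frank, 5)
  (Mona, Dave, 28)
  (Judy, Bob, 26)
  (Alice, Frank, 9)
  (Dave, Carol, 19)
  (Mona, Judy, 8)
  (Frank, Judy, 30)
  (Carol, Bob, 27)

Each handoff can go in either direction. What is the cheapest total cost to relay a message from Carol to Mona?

29

Comparing a few candidate routes:
Carol - Judy - Mona: 21 + 8 = 29
Carol - Dave - Mona: 19 + 28 = 47
Carol - Judy - Frank - Mona: 21 + 30 + 5 = 56
Carol - Alice - Frank - Mona: 30 + 9 + 5 = 44
Best route has total 29.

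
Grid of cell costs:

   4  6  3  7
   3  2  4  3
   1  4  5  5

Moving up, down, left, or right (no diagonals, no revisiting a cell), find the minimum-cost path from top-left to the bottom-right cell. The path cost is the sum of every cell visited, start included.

21

Best path: (0,0) → (1,0) → (1,1) → (1,2) → (1,3) → (2,3)
Cost: 4 + 3 + 2 + 4 + 3 + 5 = 21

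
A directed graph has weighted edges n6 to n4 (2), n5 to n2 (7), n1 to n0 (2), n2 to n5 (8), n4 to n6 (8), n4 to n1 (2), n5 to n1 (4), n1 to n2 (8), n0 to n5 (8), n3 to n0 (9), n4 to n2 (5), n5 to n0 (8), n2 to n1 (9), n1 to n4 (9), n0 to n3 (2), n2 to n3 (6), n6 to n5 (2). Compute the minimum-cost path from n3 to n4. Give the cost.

Routes from n3 to n4:
n3-n0-n5-n2-n1-n4: 9 + 8 + 7 + 9 + 9 = 42
n3-n0-n5-n1-n4: 9 + 8 + 4 + 9 = 30
Best route has total 30.

30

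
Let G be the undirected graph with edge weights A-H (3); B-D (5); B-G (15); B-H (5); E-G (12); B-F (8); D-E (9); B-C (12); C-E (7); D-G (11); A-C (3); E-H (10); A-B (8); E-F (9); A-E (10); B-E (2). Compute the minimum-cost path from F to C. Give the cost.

16

Some routes from F to C:
F -> E -> C: 9 + 7 = 16
F -> E -> B -> A -> C: 9 + 2 + 8 + 3 = 22
F -> B -> A -> C: 8 + 8 + 3 = 19
F -> B -> H -> A -> C: 8 + 5 + 3 + 3 = 19
F -> B -> C: 8 + 12 = 20
F -> B -> E -> C: 8 + 2 + 7 = 17
Best route has total 16.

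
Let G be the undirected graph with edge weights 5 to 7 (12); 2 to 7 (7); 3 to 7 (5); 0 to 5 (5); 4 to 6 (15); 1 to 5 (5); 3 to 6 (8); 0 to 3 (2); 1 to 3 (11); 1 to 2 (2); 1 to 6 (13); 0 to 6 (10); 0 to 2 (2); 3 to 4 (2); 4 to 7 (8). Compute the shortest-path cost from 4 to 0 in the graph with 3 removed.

A few of the 4→0 routes:
4→6→1→2→0: 15 + 13 + 2 + 2 = 32
4→7→2→0: 8 + 7 + 2 = 17
4→6→0: 15 + 10 = 25
4→7→5→0: 8 + 12 + 5 = 25
4→7→2→1→5→0: 8 + 7 + 2 + 5 + 5 = 27
4→7→5→1→2→0: 8 + 12 + 5 + 2 + 2 = 29
The minimum is 17.

17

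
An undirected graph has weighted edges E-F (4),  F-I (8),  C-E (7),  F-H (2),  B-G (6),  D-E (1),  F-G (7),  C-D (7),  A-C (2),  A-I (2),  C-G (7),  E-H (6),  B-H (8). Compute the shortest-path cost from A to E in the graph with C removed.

Candidate routes:
A→I→F→E: 2 + 8 + 4 = 14
A→I→F→G→B→H→E: 2 + 8 + 7 + 6 + 8 + 6 = 37
A→I→F→H→E: 2 + 8 + 2 + 6 = 18
Shortest: 14.

14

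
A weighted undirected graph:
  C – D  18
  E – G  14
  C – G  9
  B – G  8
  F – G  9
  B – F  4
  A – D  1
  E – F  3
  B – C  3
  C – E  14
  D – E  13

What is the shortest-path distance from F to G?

9

Checking several routes:
F - B - G: 4 + 8 = 12
F - E - C - B - G: 3 + 14 + 3 + 8 = 28
F - E - G: 3 + 14 = 17
F - G: 9
F - E - C - G: 3 + 14 + 9 = 26
F - B - C - G: 4 + 3 + 9 = 16
Best route has total 9.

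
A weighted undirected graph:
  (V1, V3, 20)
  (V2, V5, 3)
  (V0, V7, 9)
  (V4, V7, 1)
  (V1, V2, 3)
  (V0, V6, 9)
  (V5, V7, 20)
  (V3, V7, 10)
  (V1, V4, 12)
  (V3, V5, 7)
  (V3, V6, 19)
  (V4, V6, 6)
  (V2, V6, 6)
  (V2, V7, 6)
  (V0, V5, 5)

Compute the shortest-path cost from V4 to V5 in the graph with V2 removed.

Some routes from V4 to V5 avoiding V2:
V4-V6-V3-V5: 6 + 19 + 7 = 32
V4-V6-V0-V5: 6 + 9 + 5 = 20
V4-V7-V0-V5: 1 + 9 + 5 = 15
V4-V7-V5: 1 + 20 = 21
V4-V7-V3-V5: 1 + 10 + 7 = 18
Best route has total 15.

15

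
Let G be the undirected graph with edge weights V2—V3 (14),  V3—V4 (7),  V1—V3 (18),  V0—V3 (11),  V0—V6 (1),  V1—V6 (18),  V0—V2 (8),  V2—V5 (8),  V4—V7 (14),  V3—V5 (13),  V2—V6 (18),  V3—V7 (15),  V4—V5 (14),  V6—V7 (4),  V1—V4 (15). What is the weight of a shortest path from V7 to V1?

22

Checking several routes:
V7 - V6 - V1: 4 + 18 = 22
V7 - V4 - V1: 14 + 15 = 29
V7 - V6 - V0 - V3 - V1: 4 + 1 + 11 + 18 = 34
V7 - V3 - V4 - V1: 15 + 7 + 15 = 37
V7 - V3 - V1: 15 + 18 = 33
Shortest: 22.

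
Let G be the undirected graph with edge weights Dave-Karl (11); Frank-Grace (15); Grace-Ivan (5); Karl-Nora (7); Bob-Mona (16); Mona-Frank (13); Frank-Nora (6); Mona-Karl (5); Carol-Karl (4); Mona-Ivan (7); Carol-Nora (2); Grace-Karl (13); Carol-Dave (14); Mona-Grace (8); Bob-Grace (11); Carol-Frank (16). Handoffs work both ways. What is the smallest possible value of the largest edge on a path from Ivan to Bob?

A few of the Ivan→Bob routes:
Ivan -> Mona -> Karl -> Grace -> Bob: max(7, 5, 13, 11) = 13
Ivan -> Mona -> Frank -> Nora -> Karl -> Grace -> Bob: max(7, 13, 6, 7, 13, 11) = 13
Ivan -> Grace -> Bob: max(5, 11) = 11
Ivan -> Mona -> Frank -> Nora -> Carol -> Karl -> Grace -> Bob: max(7, 13, 6, 2, 4, 13, 11) = 13
Ivan -> Mona -> Grace -> Bob: max(7, 8, 11) = 11
Smallest bottleneck: 11.

11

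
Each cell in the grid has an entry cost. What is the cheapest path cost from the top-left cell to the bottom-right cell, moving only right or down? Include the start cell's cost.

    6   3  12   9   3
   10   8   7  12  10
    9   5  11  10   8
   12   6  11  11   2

Take (0,0) (0,1) (1,1) (2,1) (3,1) (3,2) (3,3) (3,4) for a total of 6 + 3 + 8 + 5 + 6 + 11 + 11 + 2 = 52.

52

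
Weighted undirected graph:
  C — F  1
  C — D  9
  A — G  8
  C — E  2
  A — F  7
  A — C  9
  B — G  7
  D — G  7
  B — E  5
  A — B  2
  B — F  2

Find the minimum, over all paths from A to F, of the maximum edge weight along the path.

Checking several routes:
A → F: max(7) = 7
A → B → E → C → F: max(2, 5, 2, 1) = 5
A → G → B → E → C → F: max(8, 7, 5, 2, 1) = 8
A → B → F: max(2, 2) = 2
A → G → B → F: max(8, 7, 2) = 8
A → C → E → B → F: max(9, 2, 5, 2) = 9
Smallest bottleneck: 2.

2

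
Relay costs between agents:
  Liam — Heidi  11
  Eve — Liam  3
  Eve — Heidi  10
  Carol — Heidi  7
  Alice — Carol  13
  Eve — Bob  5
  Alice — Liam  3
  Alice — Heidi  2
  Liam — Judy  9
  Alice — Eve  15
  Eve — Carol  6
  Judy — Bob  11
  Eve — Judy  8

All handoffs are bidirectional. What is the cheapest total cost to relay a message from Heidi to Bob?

13

Some routes from Heidi to Bob:
Heidi→Carol→Eve→Bob: 7 + 6 + 5 = 18
Heidi→Alice→Liam→Eve→Bob: 2 + 3 + 3 + 5 = 13
Heidi→Eve→Bob: 10 + 5 = 15
The minimum is 13.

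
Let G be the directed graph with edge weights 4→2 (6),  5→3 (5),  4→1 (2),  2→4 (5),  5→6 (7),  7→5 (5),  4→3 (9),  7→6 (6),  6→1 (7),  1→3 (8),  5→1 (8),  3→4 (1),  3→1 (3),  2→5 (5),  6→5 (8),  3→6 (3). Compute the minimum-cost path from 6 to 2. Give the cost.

20

Paths from 6 to 2:
6→5→3→4→2: 8 + 5 + 1 + 6 = 20
6→5→1→3→4→2: 8 + 8 + 8 + 1 + 6 = 31
6→1→3→4→2: 7 + 8 + 1 + 6 = 22
Best route has total 20.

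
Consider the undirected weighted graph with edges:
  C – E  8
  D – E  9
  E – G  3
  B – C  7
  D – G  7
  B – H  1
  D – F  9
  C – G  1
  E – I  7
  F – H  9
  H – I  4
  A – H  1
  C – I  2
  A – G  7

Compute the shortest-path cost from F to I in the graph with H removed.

19

A few of the F→I routes:
F -> D -> G -> E -> I: 9 + 7 + 3 + 7 = 26
F -> D -> E -> G -> C -> I: 9 + 9 + 3 + 1 + 2 = 24
F -> D -> E -> I: 9 + 9 + 7 = 25
F -> D -> G -> C -> I: 9 + 7 + 1 + 2 = 19
F -> D -> E -> C -> I: 9 + 9 + 8 + 2 = 28
Best route has total 19.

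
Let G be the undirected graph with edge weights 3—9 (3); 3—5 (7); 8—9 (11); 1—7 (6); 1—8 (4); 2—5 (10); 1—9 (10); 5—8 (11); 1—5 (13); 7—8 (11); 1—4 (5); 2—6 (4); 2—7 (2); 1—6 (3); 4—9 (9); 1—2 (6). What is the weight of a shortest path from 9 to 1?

Comparing a few candidate routes:
9-3-5-2-1: 3 + 7 + 10 + 6 = 26
9-1: 10
9-8-1: 11 + 4 = 15
9-3-5-8-1: 3 + 7 + 11 + 4 = 25
9-3-5-1: 3 + 7 + 13 = 23
9-4-1: 9 + 5 = 14
Best route has total 10.

10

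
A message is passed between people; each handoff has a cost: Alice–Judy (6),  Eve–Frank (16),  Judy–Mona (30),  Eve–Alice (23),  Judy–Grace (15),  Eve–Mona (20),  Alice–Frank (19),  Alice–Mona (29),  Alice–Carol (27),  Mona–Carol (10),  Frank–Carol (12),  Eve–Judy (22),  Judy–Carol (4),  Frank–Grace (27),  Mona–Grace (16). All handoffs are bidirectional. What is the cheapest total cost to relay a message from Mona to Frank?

Checking several routes:
Mona→Eve→Frank: 20 + 16 = 36
Mona→Grace→Judy→Carol→Frank: 16 + 15 + 4 + 12 = 47
Mona→Carol→Frank: 10 + 12 = 22
Mona→Grace→Frank: 16 + 27 = 43
Mona→Carol→Judy→Alice→Frank: 10 + 4 + 6 + 19 = 39
Mona→Judy→Carol→Frank: 30 + 4 + 12 = 46
The minimum is 22.

22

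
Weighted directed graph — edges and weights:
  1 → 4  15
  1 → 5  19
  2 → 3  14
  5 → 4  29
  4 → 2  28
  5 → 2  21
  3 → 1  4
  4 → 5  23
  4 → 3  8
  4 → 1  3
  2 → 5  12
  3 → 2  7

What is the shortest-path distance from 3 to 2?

7

A few of the 3→2 routes:
3→1→4→5→2: 4 + 15 + 23 + 21 = 63
3→1→4→2: 4 + 15 + 28 = 47
3→2: 7
3→1→5→2: 4 + 19 + 21 = 44
Shortest: 7.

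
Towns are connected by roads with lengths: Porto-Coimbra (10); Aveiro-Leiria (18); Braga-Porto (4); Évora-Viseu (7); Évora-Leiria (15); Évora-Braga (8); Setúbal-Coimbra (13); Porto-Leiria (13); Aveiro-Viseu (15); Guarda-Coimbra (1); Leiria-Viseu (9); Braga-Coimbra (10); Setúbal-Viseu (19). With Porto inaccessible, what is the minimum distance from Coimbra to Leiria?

33

Candidate routes:
Coimbra - Setúbal - Viseu - Aveiro - Leiria: 13 + 19 + 15 + 18 = 65
Coimbra - Setúbal - Viseu - Évora - Leiria: 13 + 19 + 7 + 15 = 54
Coimbra - Setúbal - Viseu - Leiria: 13 + 19 + 9 = 41
Coimbra - Braga - Évora - Viseu - Leiria: 10 + 8 + 7 + 9 = 34
Coimbra - Braga - Évora - Viseu - Aveiro - Leiria: 10 + 8 + 7 + 15 + 18 = 58
Coimbra - Braga - Évora - Leiria: 10 + 8 + 15 = 33
Best route has total 33.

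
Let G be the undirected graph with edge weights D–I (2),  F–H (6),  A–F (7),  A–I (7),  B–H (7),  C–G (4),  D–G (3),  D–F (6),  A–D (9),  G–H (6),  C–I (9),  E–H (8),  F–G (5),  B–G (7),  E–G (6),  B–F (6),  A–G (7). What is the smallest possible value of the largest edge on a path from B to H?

Checking several routes:
B -> F -> G -> H: max(6, 5, 6) = 6
B -> H: max(7) = 7
B -> F -> D -> G -> H: max(6, 6, 3, 6) = 6
B -> F -> H: max(6, 6) = 6
The minimum achievable maximum is 6.

6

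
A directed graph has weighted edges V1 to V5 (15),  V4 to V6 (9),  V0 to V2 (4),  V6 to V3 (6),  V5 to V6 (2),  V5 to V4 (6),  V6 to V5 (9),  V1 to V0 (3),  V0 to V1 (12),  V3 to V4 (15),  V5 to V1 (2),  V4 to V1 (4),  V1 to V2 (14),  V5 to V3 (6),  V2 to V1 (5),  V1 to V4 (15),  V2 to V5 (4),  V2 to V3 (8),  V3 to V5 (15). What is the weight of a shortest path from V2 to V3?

A few of the V2→V3 routes:
V2 - V3: 8
V2 - V5 - V3: 4 + 6 = 10
V2 - V5 - V6 - V3: 4 + 2 + 6 = 12
V2 - V1 - V5 - V3: 5 + 15 + 6 = 26
V2 - V5 - V4 - V6 - V3: 4 + 6 + 9 + 6 = 25
Shortest: 8.

8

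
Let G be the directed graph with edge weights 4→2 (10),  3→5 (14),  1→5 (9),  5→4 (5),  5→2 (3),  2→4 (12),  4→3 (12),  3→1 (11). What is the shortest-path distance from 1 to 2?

12

Routes from 1 to 2:
1 -> 5 -> 2: 9 + 3 = 12
1 -> 5 -> 4 -> 2: 9 + 5 + 10 = 24
The minimum is 12.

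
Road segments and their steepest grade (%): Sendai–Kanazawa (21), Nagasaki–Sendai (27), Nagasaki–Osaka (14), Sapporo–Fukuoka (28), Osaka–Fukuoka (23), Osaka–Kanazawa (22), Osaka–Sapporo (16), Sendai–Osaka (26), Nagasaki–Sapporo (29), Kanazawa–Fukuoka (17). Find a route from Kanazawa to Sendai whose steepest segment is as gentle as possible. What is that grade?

A few of the Kanazawa→Sendai routes:
Kanazawa → Sendai: max(21) = 21
Kanazawa → Fukuoka → Sapporo → Osaka → Sendai: max(17, 28, 16, 26) = 28
Kanazawa → Osaka → Nagasaki → Sendai: max(22, 14, 27) = 27
Kanazawa → Fukuoka → Osaka → Sendai: max(17, 23, 26) = 26
Kanazawa → Fukuoka → Osaka → Nagasaki → Sendai: max(17, 23, 14, 27) = 27
Kanazawa → Osaka → Sendai: max(22, 26) = 26
Smallest bottleneck: 21%.

21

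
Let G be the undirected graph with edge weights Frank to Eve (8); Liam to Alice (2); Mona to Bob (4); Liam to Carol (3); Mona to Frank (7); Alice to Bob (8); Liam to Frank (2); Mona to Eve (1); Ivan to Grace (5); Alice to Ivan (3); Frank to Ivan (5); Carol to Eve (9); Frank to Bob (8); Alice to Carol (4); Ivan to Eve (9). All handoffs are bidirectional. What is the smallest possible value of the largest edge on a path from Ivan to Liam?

A few of the Ivan→Liam routes:
Ivan → Frank → Liam: max(5, 2) = 5
Ivan → Alice → Liam: max(3, 2) = 3
Ivan → Alice → Bob → Mona → Eve → Frank → Liam: max(3, 8, 4, 1, 8, 2) = 8
Ivan → Alice → Bob → Mona → Frank → Liam: max(3, 8, 4, 7, 2) = 8
Ivan → Alice → Carol → Liam: max(3, 4, 3) = 4
Best route has worst link 3.

3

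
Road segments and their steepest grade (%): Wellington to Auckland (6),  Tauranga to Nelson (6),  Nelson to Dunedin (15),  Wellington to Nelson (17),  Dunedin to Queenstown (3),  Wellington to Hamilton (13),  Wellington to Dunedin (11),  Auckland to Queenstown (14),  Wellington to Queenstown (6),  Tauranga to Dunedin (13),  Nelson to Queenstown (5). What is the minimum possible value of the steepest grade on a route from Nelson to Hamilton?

13

Some routes from Nelson to Hamilton:
Nelson - Tauranga - Dunedin - Wellington - Hamilton: max(6, 13, 11, 13) = 13
Nelson - Tauranga - Dunedin - Queenstown - Wellington - Hamilton: max(6, 13, 3, 6, 13) = 13
Nelson - Queenstown - Wellington - Hamilton: max(5, 6, 13) = 13
Nelson - Queenstown - Dunedin - Wellington - Hamilton: max(5, 3, 11, 13) = 13
Best route has worst link 13%.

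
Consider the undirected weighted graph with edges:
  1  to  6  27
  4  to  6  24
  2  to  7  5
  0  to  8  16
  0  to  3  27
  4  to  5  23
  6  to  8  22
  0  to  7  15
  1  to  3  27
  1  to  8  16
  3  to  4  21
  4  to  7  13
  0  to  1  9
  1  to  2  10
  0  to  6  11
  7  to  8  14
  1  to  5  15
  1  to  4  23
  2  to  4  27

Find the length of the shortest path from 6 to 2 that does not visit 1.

31

Some routes from 6 to 2 avoiding 1:
6 - 4 - 7 - 2: 24 + 13 + 5 = 42
6 - 8 - 7 - 2: 22 + 14 + 5 = 41
6 - 0 - 7 - 2: 11 + 15 + 5 = 31
6 - 4 - 2: 24 + 27 = 51
6 - 0 - 8 - 7 - 2: 11 + 16 + 14 + 5 = 46
Shortest: 31.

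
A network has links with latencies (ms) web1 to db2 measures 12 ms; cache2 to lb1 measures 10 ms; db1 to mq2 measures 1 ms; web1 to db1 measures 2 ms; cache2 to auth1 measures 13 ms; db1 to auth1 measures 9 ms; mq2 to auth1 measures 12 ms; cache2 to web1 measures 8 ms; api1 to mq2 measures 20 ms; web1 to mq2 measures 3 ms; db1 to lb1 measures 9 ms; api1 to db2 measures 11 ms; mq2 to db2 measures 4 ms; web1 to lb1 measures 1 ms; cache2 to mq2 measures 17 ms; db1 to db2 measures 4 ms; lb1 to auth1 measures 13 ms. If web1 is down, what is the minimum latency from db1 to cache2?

18

Checking several routes:
db1 - auth1 - cache2: 9 + 13 = 22
db1 - mq2 - cache2: 1 + 17 = 18
db1 - lb1 - cache2: 9 + 10 = 19
The minimum is 18 ms.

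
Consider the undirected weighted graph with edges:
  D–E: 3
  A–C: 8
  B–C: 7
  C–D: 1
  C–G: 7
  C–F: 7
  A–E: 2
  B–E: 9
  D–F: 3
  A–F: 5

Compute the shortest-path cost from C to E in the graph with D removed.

10

Paths from C to E avoiding D:
C -> B -> E: 7 + 9 = 16
C -> F -> A -> E: 7 + 5 + 2 = 14
C -> A -> E: 8 + 2 = 10
Shortest: 10.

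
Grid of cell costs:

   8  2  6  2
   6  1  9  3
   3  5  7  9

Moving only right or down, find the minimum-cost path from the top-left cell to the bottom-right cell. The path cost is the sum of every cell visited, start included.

Cheapest: r0c0 → r0c1 → r0c2 → r0c3 → r1c3 → r2c3
  8 + 2 + 6 + 2 + 3 + 9 = 30

30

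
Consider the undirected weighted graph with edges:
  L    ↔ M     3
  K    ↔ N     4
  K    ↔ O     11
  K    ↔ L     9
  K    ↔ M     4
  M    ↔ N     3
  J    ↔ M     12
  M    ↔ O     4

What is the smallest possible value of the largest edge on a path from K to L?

4

A few of the K→L routes:
K -> M -> L: max(4, 3) = 4
K -> L: max(9) = 9
K -> N -> M -> L: max(4, 3, 3) = 4
Smallest bottleneck: 4.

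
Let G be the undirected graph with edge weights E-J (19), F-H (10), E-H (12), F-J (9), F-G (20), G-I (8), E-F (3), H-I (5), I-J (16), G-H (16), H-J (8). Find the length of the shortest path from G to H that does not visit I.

16

Some routes from G to H avoiding I:
G-H: 16
G-F-E-H: 20 + 3 + 12 = 35
G-F-H: 20 + 10 = 30
G-F-E-J-H: 20 + 3 + 19 + 8 = 50
G-F-J-H: 20 + 9 + 8 = 37
Shortest: 16.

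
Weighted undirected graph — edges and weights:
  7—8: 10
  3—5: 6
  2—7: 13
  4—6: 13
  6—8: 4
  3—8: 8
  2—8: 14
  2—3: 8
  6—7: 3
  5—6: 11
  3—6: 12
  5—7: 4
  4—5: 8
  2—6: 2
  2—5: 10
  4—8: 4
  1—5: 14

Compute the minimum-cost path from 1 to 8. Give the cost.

Checking several routes:
1-5-6-8: 14 + 11 + 4 = 29
1-5-3-8: 14 + 6 + 8 = 28
1-5-7-6-8: 14 + 4 + 3 + 4 = 25
1-5-4-8: 14 + 8 + 4 = 26
1-5-7-8: 14 + 4 + 10 = 28
The minimum is 25.

25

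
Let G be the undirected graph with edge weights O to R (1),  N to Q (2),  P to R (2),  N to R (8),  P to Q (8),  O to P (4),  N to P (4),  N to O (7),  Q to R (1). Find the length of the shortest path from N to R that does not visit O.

3

Paths from N to R avoiding O:
N → R: 8
N → P → Q → R: 4 + 8 + 1 = 13
N → Q → R: 2 + 1 = 3
N → Q → P → R: 2 + 8 + 2 = 12
N → P → R: 4 + 2 = 6
Shortest: 3.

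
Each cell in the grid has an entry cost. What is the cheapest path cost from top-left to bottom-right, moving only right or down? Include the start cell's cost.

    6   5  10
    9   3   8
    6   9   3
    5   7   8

Path r0c0 r0c1 r1c1 r1c2 r2c2 r3c2: 6 + 5 + 3 + 8 + 3 + 8 = 33.
(Top row then right column would cost 40.)

33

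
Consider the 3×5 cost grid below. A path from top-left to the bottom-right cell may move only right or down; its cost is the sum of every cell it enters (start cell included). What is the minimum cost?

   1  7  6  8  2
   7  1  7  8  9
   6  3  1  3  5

Path r0c0→r0c1→r1c1→r2c1→r2c2→r2c3→r2c4: 1 + 7 + 1 + 3 + 1 + 3 + 5 = 21.
For comparison, the top-then-right route costs 38.

21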